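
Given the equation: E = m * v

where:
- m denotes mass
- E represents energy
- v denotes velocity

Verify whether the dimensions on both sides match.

No

m (mass) has dimensions [M].
E (energy) has dimensions [L^2 M T^-2].
v (velocity) has dimensions [L T^-1].

Left side: [L^2 M T^-2]
Right side: [L M T^-1]

The two sides have different dimensions, so the equation is NOT dimensionally consistent.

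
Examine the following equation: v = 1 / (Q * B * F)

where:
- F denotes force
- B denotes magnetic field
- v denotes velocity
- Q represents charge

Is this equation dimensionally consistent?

No

F (force) has dimensions [L M T^-2].
B (magnetic field) has dimensions [I^-1 M T^-2].
v (velocity) has dimensions [L T^-1].
Q (charge) has dimensions [I T].

Left side: [L T^-1]
Right side: [L^-1 M^-2 T^3]

The two sides have different dimensions, so the equation is NOT dimensionally consistent.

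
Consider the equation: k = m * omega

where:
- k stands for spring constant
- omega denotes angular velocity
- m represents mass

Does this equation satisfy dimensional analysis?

No

k (spring constant) has dimensions [M T^-2].
omega (angular velocity) has dimensions [T^-1].
m (mass) has dimensions [M].

Left side: [M T^-2]
Right side: [M T^-1]

The two sides have different dimensions, so the equation is NOT dimensionally consistent.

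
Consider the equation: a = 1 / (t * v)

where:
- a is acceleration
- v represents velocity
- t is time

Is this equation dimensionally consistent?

No

a (acceleration) has dimensions [L T^-2].
v (velocity) has dimensions [L T^-1].
t (time) has dimensions [T].

Left side: [L T^-2]
Right side: [L^-1]

The two sides have different dimensions, so the equation is NOT dimensionally consistent.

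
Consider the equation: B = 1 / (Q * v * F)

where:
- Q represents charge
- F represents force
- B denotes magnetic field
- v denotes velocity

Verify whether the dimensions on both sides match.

No

Q (charge) has dimensions [I T].
F (force) has dimensions [L M T^-2].
B (magnetic field) has dimensions [I^-1 M T^-2].
v (velocity) has dimensions [L T^-1].

Left side: [I^-1 M T^-2]
Right side: [I^-1 L^-2 M^-1 T^2]

The two sides have different dimensions, so the equation is NOT dimensionally consistent.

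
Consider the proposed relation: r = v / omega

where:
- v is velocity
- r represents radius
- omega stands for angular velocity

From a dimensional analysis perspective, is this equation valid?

Yes

v (velocity) has dimensions [L T^-1].
r (radius) has dimensions [L].
omega (angular velocity) has dimensions [T^-1].

Left side: [L]
Right side: [L]

Both sides have the same dimensions, so the equation is dimensionally consistent.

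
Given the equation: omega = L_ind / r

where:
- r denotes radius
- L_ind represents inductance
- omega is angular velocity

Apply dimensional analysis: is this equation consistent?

No

r (radius) has dimensions [L].
L_ind (inductance) has dimensions [I^-2 L^2 M T^-2].
omega (angular velocity) has dimensions [T^-1].

Left side: [T^-1]
Right side: [I^-2 L M T^-2]

The two sides have different dimensions, so the equation is NOT dimensionally consistent.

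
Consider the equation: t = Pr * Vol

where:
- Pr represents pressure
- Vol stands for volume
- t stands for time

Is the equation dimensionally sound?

No

Pr (pressure) has dimensions [L^-1 M T^-2].
Vol (volume) has dimensions [L^3].
t (time) has dimensions [T].

Left side: [T]
Right side: [L^2 M T^-2]

The two sides have different dimensions, so the equation is NOT dimensionally consistent.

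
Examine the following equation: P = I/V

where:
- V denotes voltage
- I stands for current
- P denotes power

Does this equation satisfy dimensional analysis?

No

V (voltage) has dimensions [I^-1 L^2 M T^-3].
I (current) has dimensions [I].
P (power) has dimensions [L^2 M T^-3].

Left side: [L^2 M T^-3]
Right side: [I^2 L^-2 M^-1 T^3]

The two sides have different dimensions, so the equation is NOT dimensionally consistent.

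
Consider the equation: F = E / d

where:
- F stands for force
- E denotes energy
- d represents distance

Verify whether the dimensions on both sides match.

Yes

F (force) has dimensions [L M T^-2].
E (energy) has dimensions [L^2 M T^-2].
d (distance) has dimensions [L].

Left side: [L M T^-2]
Right side: [L M T^-2]

Both sides have the same dimensions, so the equation is dimensionally consistent.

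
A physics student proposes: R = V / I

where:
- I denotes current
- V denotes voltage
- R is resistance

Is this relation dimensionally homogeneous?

Yes

I (current) has dimensions [I].
V (voltage) has dimensions [I^-1 L^2 M T^-3].
R (resistance) has dimensions [I^-2 L^2 M T^-3].

Left side: [I^-2 L^2 M T^-3]
Right side: [I^-2 L^2 M T^-3]

Both sides have the same dimensions, so the equation is dimensionally consistent.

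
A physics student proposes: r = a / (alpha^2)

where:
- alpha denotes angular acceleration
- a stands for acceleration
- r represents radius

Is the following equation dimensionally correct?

No

alpha (angular acceleration) has dimensions [T^-2].
a (acceleration) has dimensions [L T^-2].
r (radius) has dimensions [L].

Left side: [L]
Right side: [L T^2]

The two sides have different dimensions, so the equation is NOT dimensionally consistent.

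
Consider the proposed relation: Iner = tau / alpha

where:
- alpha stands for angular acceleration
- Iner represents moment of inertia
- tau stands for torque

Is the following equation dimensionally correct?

Yes

alpha (angular acceleration) has dimensions [T^-2].
Iner (moment of inertia) has dimensions [L^2 M].
tau (torque) has dimensions [L^2 M T^-2].

Left side: [L^2 M]
Right side: [L^2 M]

Both sides have the same dimensions, so the equation is dimensionally consistent.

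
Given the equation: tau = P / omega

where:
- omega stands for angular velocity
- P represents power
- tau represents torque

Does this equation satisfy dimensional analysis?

Yes

omega (angular velocity) has dimensions [T^-1].
P (power) has dimensions [L^2 M T^-3].
tau (torque) has dimensions [L^2 M T^-2].

Left side: [L^2 M T^-2]
Right side: [L^2 M T^-2]

Both sides have the same dimensions, so the equation is dimensionally consistent.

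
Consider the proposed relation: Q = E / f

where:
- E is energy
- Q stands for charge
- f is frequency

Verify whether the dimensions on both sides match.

No

E (energy) has dimensions [L^2 M T^-2].
Q (charge) has dimensions [I T].
f (frequency) has dimensions [T^-1].

Left side: [I T]
Right side: [L^2 M T^-1]

The two sides have different dimensions, so the equation is NOT dimensionally consistent.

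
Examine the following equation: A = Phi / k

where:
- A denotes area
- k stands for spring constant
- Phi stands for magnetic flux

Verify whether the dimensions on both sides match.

No

A (area) has dimensions [L^2].
k (spring constant) has dimensions [M T^-2].
Phi (magnetic flux) has dimensions [I^-1 L^2 M T^-2].

Left side: [L^2]
Right side: [I^-1 L^2]

The two sides have different dimensions, so the equation is NOT dimensionally consistent.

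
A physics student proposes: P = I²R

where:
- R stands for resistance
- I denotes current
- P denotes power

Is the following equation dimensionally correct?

Yes

R (resistance) has dimensions [I^-2 L^2 M T^-3].
I (current) has dimensions [I].
P (power) has dimensions [L^2 M T^-3].

Left side: [L^2 M T^-3]
Right side: [L^2 M T^-3]

Both sides have the same dimensions, so the equation is dimensionally consistent.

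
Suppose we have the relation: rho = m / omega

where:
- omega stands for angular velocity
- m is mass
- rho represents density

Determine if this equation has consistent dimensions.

No

omega (angular velocity) has dimensions [T^-1].
m (mass) has dimensions [M].
rho (density) has dimensions [L^-3 M].

Left side: [L^-3 M]
Right side: [M T]

The two sides have different dimensions, so the equation is NOT dimensionally consistent.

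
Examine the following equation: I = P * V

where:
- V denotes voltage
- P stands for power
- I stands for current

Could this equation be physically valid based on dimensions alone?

No

V (voltage) has dimensions [I^-1 L^2 M T^-3].
P (power) has dimensions [L^2 M T^-3].
I (current) has dimensions [I].

Left side: [I]
Right side: [I^-1 L^4 M^2 T^-6]

The two sides have different dimensions, so the equation is NOT dimensionally consistent.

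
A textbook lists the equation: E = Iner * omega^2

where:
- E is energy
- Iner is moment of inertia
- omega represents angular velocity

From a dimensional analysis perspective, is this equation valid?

Yes

E (energy) has dimensions [L^2 M T^-2].
Iner (moment of inertia) has dimensions [L^2 M].
omega (angular velocity) has dimensions [T^-1].

Left side: [L^2 M T^-2]
Right side: [L^2 M T^-2]

Both sides have the same dimensions, so the equation is dimensionally consistent.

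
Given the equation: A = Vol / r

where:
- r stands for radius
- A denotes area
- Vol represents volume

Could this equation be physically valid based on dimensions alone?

Yes

r (radius) has dimensions [L].
A (area) has dimensions [L^2].
Vol (volume) has dimensions [L^3].

Left side: [L^2]
Right side: [L^2]

Both sides have the same dimensions, so the equation is dimensionally consistent.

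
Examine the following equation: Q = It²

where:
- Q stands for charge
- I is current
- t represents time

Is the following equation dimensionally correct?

No

Q (charge) has dimensions [I T].
I (current) has dimensions [I].
t (time) has dimensions [T].

Left side: [I T]
Right side: [I T^2]

The two sides have different dimensions, so the equation is NOT dimensionally consistent.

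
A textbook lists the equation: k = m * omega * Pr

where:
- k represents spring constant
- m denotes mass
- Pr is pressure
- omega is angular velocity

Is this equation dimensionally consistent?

No

k (spring constant) has dimensions [M T^-2].
m (mass) has dimensions [M].
Pr (pressure) has dimensions [L^-1 M T^-2].
omega (angular velocity) has dimensions [T^-1].

Left side: [M T^-2]
Right side: [L^-1 M^2 T^-3]

The two sides have different dimensions, so the equation is NOT dimensionally consistent.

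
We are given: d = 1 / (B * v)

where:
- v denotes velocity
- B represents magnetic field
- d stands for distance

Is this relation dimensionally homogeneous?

No

v (velocity) has dimensions [L T^-1].
B (magnetic field) has dimensions [I^-1 M T^-2].
d (distance) has dimensions [L].

Left side: [L]
Right side: [I L^-1 M^-1 T^3]

The two sides have different dimensions, so the equation is NOT dimensionally consistent.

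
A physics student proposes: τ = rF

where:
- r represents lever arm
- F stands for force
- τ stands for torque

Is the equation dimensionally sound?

Yes

r (lever arm) has dimensions [L].
F (force) has dimensions [L M T^-2].
τ (torque) has dimensions [L^2 M T^-2].

Left side: [L^2 M T^-2]
Right side: [L^2 M T^-2]

Both sides have the same dimensions, so the equation is dimensionally consistent.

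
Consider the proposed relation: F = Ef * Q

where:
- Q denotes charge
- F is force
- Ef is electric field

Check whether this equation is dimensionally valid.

Yes

Q (charge) has dimensions [I T].
F (force) has dimensions [L M T^-2].
Ef (electric field) has dimensions [I^-1 L M T^-3].

Left side: [L M T^-2]
Right side: [L M T^-2]

Both sides have the same dimensions, so the equation is dimensionally consistent.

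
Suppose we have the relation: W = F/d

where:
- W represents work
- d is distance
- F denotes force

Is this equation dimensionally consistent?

No

W (work) has dimensions [L^2 M T^-2].
d (distance) has dimensions [L].
F (force) has dimensions [L M T^-2].

Left side: [L^2 M T^-2]
Right side: [M T^-2]

The two sides have different dimensions, so the equation is NOT dimensionally consistent.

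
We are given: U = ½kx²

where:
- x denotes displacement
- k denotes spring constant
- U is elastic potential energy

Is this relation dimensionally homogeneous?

Yes

x (displacement) has dimensions [L].
k (spring constant) has dimensions [M T^-2].
U (elastic potential energy) has dimensions [L^2 M T^-2].

Left side: [L^2 M T^-2]
Right side: [L^2 M T^-2]

Both sides have the same dimensions, so the equation is dimensionally consistent.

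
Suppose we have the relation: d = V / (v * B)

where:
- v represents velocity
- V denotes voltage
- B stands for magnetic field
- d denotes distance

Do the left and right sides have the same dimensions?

Yes

v (velocity) has dimensions [L T^-1].
V (voltage) has dimensions [I^-1 L^2 M T^-3].
B (magnetic field) has dimensions [I^-1 M T^-2].
d (distance) has dimensions [L].

Left side: [L]
Right side: [L]

Both sides have the same dimensions, so the equation is dimensionally consistent.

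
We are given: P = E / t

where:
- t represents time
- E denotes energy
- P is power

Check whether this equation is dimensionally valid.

Yes

t (time) has dimensions [T].
E (energy) has dimensions [L^2 M T^-2].
P (power) has dimensions [L^2 M T^-3].

Left side: [L^2 M T^-3]
Right side: [L^2 M T^-3]

Both sides have the same dimensions, so the equation is dimensionally consistent.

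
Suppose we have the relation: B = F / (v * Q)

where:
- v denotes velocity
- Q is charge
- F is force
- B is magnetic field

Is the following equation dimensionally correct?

Yes

v (velocity) has dimensions [L T^-1].
Q (charge) has dimensions [I T].
F (force) has dimensions [L M T^-2].
B (magnetic field) has dimensions [I^-1 M T^-2].

Left side: [I^-1 M T^-2]
Right side: [I^-1 M T^-2]

Both sides have the same dimensions, so the equation is dimensionally consistent.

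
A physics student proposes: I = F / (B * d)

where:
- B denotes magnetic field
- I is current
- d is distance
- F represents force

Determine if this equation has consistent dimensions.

Yes

B (magnetic field) has dimensions [I^-1 M T^-2].
I (current) has dimensions [I].
d (distance) has dimensions [L].
F (force) has dimensions [L M T^-2].

Left side: [I]
Right side: [I]

Both sides have the same dimensions, so the equation is dimensionally consistent.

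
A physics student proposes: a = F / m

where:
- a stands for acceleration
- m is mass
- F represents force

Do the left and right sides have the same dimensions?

Yes

a (acceleration) has dimensions [L T^-2].
m (mass) has dimensions [M].
F (force) has dimensions [L M T^-2].

Left side: [L T^-2]
Right side: [L T^-2]

Both sides have the same dimensions, so the equation is dimensionally consistent.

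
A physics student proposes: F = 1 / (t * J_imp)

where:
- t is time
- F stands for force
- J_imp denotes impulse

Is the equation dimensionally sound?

No

t (time) has dimensions [T].
F (force) has dimensions [L M T^-2].
J_imp (impulse) has dimensions [L M T^-1].

Left side: [L M T^-2]
Right side: [L^-1 M^-1]

The two sides have different dimensions, so the equation is NOT dimensionally consistent.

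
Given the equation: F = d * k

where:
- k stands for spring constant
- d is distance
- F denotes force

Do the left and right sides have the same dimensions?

Yes

k (spring constant) has dimensions [M T^-2].
d (distance) has dimensions [L].
F (force) has dimensions [L M T^-2].

Left side: [L M T^-2]
Right side: [L M T^-2]

Both sides have the same dimensions, so the equation is dimensionally consistent.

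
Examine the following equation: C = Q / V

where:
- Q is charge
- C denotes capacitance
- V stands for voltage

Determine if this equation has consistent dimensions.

Yes

Q (charge) has dimensions [I T].
C (capacitance) has dimensions [I^2 L^-2 M^-1 T^4].
V (voltage) has dimensions [I^-1 L^2 M T^-3].

Left side: [I^2 L^-2 M^-1 T^4]
Right side: [I^2 L^-2 M^-1 T^4]

Both sides have the same dimensions, so the equation is dimensionally consistent.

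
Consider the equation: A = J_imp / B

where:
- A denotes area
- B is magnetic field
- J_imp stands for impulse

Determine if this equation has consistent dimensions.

No

A (area) has dimensions [L^2].
B (magnetic field) has dimensions [I^-1 M T^-2].
J_imp (impulse) has dimensions [L M T^-1].

Left side: [L^2]
Right side: [I L T]

The two sides have different dimensions, so the equation is NOT dimensionally consistent.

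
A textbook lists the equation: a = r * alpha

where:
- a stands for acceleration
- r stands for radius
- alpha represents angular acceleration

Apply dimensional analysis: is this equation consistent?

Yes

a (acceleration) has dimensions [L T^-2].
r (radius) has dimensions [L].
alpha (angular acceleration) has dimensions [T^-2].

Left side: [L T^-2]
Right side: [L T^-2]

Both sides have the same dimensions, so the equation is dimensionally consistent.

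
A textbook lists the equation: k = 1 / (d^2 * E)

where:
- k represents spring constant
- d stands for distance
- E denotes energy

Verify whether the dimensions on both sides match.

No

k (spring constant) has dimensions [M T^-2].
d (distance) has dimensions [L].
E (energy) has dimensions [L^2 M T^-2].

Left side: [M T^-2]
Right side: [L^-4 M^-1 T^2]

The two sides have different dimensions, so the equation is NOT dimensionally consistent.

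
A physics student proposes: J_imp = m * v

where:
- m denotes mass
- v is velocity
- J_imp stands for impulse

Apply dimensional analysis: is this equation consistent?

Yes

m (mass) has dimensions [M].
v (velocity) has dimensions [L T^-1].
J_imp (impulse) has dimensions [L M T^-1].

Left side: [L M T^-1]
Right side: [L M T^-1]

Both sides have the same dimensions, so the equation is dimensionally consistent.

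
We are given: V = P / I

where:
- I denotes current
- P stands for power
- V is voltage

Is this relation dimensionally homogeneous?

Yes

I (current) has dimensions [I].
P (power) has dimensions [L^2 M T^-3].
V (voltage) has dimensions [I^-1 L^2 M T^-3].

Left side: [I^-1 L^2 M T^-3]
Right side: [I^-1 L^2 M T^-3]

Both sides have the same dimensions, so the equation is dimensionally consistent.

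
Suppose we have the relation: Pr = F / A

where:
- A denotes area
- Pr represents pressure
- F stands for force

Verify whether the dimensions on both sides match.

Yes

A (area) has dimensions [L^2].
Pr (pressure) has dimensions [L^-1 M T^-2].
F (force) has dimensions [L M T^-2].

Left side: [L^-1 M T^-2]
Right side: [L^-1 M T^-2]

Both sides have the same dimensions, so the equation is dimensionally consistent.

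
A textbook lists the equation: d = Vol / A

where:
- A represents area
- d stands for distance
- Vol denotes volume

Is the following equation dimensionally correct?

Yes

A (area) has dimensions [L^2].
d (distance) has dimensions [L].
Vol (volume) has dimensions [L^3].

Left side: [L]
Right side: [L]

Both sides have the same dimensions, so the equation is dimensionally consistent.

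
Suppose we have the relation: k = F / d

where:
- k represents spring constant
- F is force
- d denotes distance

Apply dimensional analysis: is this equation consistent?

Yes

k (spring constant) has dimensions [M T^-2].
F (force) has dimensions [L M T^-2].
d (distance) has dimensions [L].

Left side: [M T^-2]
Right side: [M T^-2]

Both sides have the same dimensions, so the equation is dimensionally consistent.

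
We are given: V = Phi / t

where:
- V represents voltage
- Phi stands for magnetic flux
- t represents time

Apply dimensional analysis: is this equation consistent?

Yes

V (voltage) has dimensions [I^-1 L^2 M T^-3].
Phi (magnetic flux) has dimensions [I^-1 L^2 M T^-2].
t (time) has dimensions [T].

Left side: [I^-1 L^2 M T^-3]
Right side: [I^-1 L^2 M T^-3]

Both sides have the same dimensions, so the equation is dimensionally consistent.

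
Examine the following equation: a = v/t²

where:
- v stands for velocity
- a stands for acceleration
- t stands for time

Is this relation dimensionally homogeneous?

No

v (velocity) has dimensions [L T^-1].
a (acceleration) has dimensions [L T^-2].
t (time) has dimensions [T].

Left side: [L T^-2]
Right side: [L T^-3]

The two sides have different dimensions, so the equation is NOT dimensionally consistent.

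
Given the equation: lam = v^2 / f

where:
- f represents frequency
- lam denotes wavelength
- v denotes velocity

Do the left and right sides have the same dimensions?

No

f (frequency) has dimensions [T^-1].
lam (wavelength) has dimensions [L].
v (velocity) has dimensions [L T^-1].

Left side: [L]
Right side: [L^2 T^-1]

The two sides have different dimensions, so the equation is NOT dimensionally consistent.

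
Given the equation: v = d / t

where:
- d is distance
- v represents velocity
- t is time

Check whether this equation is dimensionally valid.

Yes

d (distance) has dimensions [L].
v (velocity) has dimensions [L T^-1].
t (time) has dimensions [T].

Left side: [L T^-1]
Right side: [L T^-1]

Both sides have the same dimensions, so the equation is dimensionally consistent.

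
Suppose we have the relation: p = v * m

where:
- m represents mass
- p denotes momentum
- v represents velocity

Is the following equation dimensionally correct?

Yes

m (mass) has dimensions [M].
p (momentum) has dimensions [L M T^-1].
v (velocity) has dimensions [L T^-1].

Left side: [L M T^-1]
Right side: [L M T^-1]

Both sides have the same dimensions, so the equation is dimensionally consistent.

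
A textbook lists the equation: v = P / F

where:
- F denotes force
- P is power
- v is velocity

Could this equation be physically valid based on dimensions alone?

Yes

F (force) has dimensions [L M T^-2].
P (power) has dimensions [L^2 M T^-3].
v (velocity) has dimensions [L T^-1].

Left side: [L T^-1]
Right side: [L T^-1]

Both sides have the same dimensions, so the equation is dimensionally consistent.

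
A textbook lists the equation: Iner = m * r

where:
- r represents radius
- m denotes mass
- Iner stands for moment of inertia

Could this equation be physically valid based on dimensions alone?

No

r (radius) has dimensions [L].
m (mass) has dimensions [M].
Iner (moment of inertia) has dimensions [L^2 M].

Left side: [L^2 M]
Right side: [L M]

The two sides have different dimensions, so the equation is NOT dimensionally consistent.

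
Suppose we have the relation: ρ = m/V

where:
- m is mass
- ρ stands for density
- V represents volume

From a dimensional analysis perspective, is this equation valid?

Yes

m (mass) has dimensions [M].
ρ (density) has dimensions [L^-3 M].
V (volume) has dimensions [L^3].

Left side: [L^-3 M]
Right side: [L^-3 M]

Both sides have the same dimensions, so the equation is dimensionally consistent.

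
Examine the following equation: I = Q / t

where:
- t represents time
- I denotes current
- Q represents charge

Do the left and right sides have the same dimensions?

Yes

t (time) has dimensions [T].
I (current) has dimensions [I].
Q (charge) has dimensions [I T].

Left side: [I]
Right side: [I]

Both sides have the same dimensions, so the equation is dimensionally consistent.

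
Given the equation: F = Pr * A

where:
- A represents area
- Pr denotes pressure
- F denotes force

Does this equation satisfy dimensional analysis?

Yes

A (area) has dimensions [L^2].
Pr (pressure) has dimensions [L^-1 M T^-2].
F (force) has dimensions [L M T^-2].

Left side: [L M T^-2]
Right side: [L M T^-2]

Both sides have the same dimensions, so the equation is dimensionally consistent.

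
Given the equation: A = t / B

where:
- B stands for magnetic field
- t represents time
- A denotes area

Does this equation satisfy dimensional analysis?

No

B (magnetic field) has dimensions [I^-1 M T^-2].
t (time) has dimensions [T].
A (area) has dimensions [L^2].

Left side: [L^2]
Right side: [I M^-1 T^3]

The two sides have different dimensions, so the equation is NOT dimensionally consistent.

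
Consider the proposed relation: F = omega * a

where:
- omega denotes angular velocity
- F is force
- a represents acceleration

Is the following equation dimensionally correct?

No

omega (angular velocity) has dimensions [T^-1].
F (force) has dimensions [L M T^-2].
a (acceleration) has dimensions [L T^-2].

Left side: [L M T^-2]
Right side: [L T^-3]

The two sides have different dimensions, so the equation is NOT dimensionally consistent.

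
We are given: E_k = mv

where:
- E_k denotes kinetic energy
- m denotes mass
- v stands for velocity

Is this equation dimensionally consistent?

No

E_k (kinetic energy) has dimensions [L^2 M T^-2].
m (mass) has dimensions [M].
v (velocity) has dimensions [L T^-1].

Left side: [L^2 M T^-2]
Right side: [L M T^-1]

The two sides have different dimensions, so the equation is NOT dimensionally consistent.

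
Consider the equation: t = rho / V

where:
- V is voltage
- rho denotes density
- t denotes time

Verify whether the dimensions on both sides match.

No

V (voltage) has dimensions [I^-1 L^2 M T^-3].
rho (density) has dimensions [L^-3 M].
t (time) has dimensions [T].

Left side: [T]
Right side: [I L^-5 T^3]

The two sides have different dimensions, so the equation is NOT dimensionally consistent.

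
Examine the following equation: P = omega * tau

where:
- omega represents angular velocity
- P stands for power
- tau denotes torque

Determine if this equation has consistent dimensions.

Yes

omega (angular velocity) has dimensions [T^-1].
P (power) has dimensions [L^2 M T^-3].
tau (torque) has dimensions [L^2 M T^-2].

Left side: [L^2 M T^-3]
Right side: [L^2 M T^-3]

Both sides have the same dimensions, so the equation is dimensionally consistent.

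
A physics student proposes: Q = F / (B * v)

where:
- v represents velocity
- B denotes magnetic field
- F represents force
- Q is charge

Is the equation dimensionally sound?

Yes

v (velocity) has dimensions [L T^-1].
B (magnetic field) has dimensions [I^-1 M T^-2].
F (force) has dimensions [L M T^-2].
Q (charge) has dimensions [I T].

Left side: [I T]
Right side: [I T]

Both sides have the same dimensions, so the equation is dimensionally consistent.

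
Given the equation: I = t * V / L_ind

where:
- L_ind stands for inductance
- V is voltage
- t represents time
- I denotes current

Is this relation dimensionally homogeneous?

Yes

L_ind (inductance) has dimensions [I^-2 L^2 M T^-2].
V (voltage) has dimensions [I^-1 L^2 M T^-3].
t (time) has dimensions [T].
I (current) has dimensions [I].

Left side: [I]
Right side: [I]

Both sides have the same dimensions, so the equation is dimensionally consistent.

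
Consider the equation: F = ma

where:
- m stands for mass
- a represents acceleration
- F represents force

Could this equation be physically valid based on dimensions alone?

Yes

m (mass) has dimensions [M].
a (acceleration) has dimensions [L T^-2].
F (force) has dimensions [L M T^-2].

Left side: [L M T^-2]
Right side: [L M T^-2]

Both sides have the same dimensions, so the equation is dimensionally consistent.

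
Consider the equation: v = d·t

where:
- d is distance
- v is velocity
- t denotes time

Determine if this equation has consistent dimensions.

No

d (distance) has dimensions [L].
v (velocity) has dimensions [L T^-1].
t (time) has dimensions [T].

Left side: [L T^-1]
Right side: [L T]

The two sides have different dimensions, so the equation is NOT dimensionally consistent.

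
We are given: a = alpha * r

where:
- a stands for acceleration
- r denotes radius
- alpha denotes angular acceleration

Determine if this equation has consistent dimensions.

Yes

a (acceleration) has dimensions [L T^-2].
r (radius) has dimensions [L].
alpha (angular acceleration) has dimensions [T^-2].

Left side: [L T^-2]
Right side: [L T^-2]

Both sides have the same dimensions, so the equation is dimensionally consistent.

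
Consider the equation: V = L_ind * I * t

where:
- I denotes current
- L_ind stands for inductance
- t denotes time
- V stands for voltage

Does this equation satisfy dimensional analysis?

No

I (current) has dimensions [I].
L_ind (inductance) has dimensions [I^-2 L^2 M T^-2].
t (time) has dimensions [T].
V (voltage) has dimensions [I^-1 L^2 M T^-3].

Left side: [I^-1 L^2 M T^-3]
Right side: [I^-1 L^2 M T^-1]

The two sides have different dimensions, so the equation is NOT dimensionally consistent.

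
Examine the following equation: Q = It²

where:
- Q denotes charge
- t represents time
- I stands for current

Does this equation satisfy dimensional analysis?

No

Q (charge) has dimensions [I T].
t (time) has dimensions [T].
I (current) has dimensions [I].

Left side: [I T]
Right side: [I T^2]

The two sides have different dimensions, so the equation is NOT dimensionally consistent.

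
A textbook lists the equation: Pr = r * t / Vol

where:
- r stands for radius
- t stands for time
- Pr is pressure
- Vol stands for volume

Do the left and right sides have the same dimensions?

No

r (radius) has dimensions [L].
t (time) has dimensions [T].
Pr (pressure) has dimensions [L^-1 M T^-2].
Vol (volume) has dimensions [L^3].

Left side: [L^-1 M T^-2]
Right side: [L^-2 T]

The two sides have different dimensions, so the equation is NOT dimensionally consistent.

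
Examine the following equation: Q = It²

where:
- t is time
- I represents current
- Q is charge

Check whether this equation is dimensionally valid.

No

t (time) has dimensions [T].
I (current) has dimensions [I].
Q (charge) has dimensions [I T].

Left side: [I T]
Right side: [I T^2]

The two sides have different dimensions, so the equation is NOT dimensionally consistent.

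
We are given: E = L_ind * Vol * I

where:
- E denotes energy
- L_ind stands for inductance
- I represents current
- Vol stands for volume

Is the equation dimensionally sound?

No

E (energy) has dimensions [L^2 M T^-2].
L_ind (inductance) has dimensions [I^-2 L^2 M T^-2].
I (current) has dimensions [I].
Vol (volume) has dimensions [L^3].

Left side: [L^2 M T^-2]
Right side: [I^-1 L^5 M T^-2]

The two sides have different dimensions, so the equation is NOT dimensionally consistent.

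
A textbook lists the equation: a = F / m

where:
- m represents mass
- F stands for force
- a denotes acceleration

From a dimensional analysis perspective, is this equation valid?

Yes

m (mass) has dimensions [M].
F (force) has dimensions [L M T^-2].
a (acceleration) has dimensions [L T^-2].

Left side: [L T^-2]
Right side: [L T^-2]

Both sides have the same dimensions, so the equation is dimensionally consistent.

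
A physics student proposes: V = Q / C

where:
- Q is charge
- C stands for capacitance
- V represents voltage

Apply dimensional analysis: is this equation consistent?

Yes

Q (charge) has dimensions [I T].
C (capacitance) has dimensions [I^2 L^-2 M^-1 T^4].
V (voltage) has dimensions [I^-1 L^2 M T^-3].

Left side: [I^-1 L^2 M T^-3]
Right side: [I^-1 L^2 M T^-3]

Both sides have the same dimensions, so the equation is dimensionally consistent.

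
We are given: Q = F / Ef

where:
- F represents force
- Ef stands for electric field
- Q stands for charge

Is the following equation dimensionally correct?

Yes

F (force) has dimensions [L M T^-2].
Ef (electric field) has dimensions [I^-1 L M T^-3].
Q (charge) has dimensions [I T].

Left side: [I T]
Right side: [I T]

Both sides have the same dimensions, so the equation is dimensionally consistent.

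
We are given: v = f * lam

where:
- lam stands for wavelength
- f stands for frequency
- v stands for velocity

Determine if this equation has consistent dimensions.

Yes

lam (wavelength) has dimensions [L].
f (frequency) has dimensions [T^-1].
v (velocity) has dimensions [L T^-1].

Left side: [L T^-1]
Right side: [L T^-1]

Both sides have the same dimensions, so the equation is dimensionally consistent.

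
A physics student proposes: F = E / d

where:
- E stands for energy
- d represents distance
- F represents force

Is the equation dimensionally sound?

Yes

E (energy) has dimensions [L^2 M T^-2].
d (distance) has dimensions [L].
F (force) has dimensions [L M T^-2].

Left side: [L M T^-2]
Right side: [L M T^-2]

Both sides have the same dimensions, so the equation is dimensionally consistent.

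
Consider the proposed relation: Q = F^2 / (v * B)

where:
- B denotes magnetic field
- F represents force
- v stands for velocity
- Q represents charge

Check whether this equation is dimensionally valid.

No

B (magnetic field) has dimensions [I^-1 M T^-2].
F (force) has dimensions [L M T^-2].
v (velocity) has dimensions [L T^-1].
Q (charge) has dimensions [I T].

Left side: [I T]
Right side: [I L M T^-1]

The two sides have different dimensions, so the equation is NOT dimensionally consistent.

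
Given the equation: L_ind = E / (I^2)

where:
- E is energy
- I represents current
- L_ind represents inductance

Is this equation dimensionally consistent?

Yes

E (energy) has dimensions [L^2 M T^-2].
I (current) has dimensions [I].
L_ind (inductance) has dimensions [I^-2 L^2 M T^-2].

Left side: [I^-2 L^2 M T^-2]
Right side: [I^-2 L^2 M T^-2]

Both sides have the same dimensions, so the equation is dimensionally consistent.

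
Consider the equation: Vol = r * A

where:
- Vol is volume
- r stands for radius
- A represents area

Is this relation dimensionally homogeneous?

Yes

Vol (volume) has dimensions [L^3].
r (radius) has dimensions [L].
A (area) has dimensions [L^2].

Left side: [L^3]
Right side: [L^3]

Both sides have the same dimensions, so the equation is dimensionally consistent.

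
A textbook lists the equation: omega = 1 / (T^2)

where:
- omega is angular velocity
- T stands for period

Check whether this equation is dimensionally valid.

No

omega (angular velocity) has dimensions [T^-1].
T (period) has dimensions [T].

Left side: [T^-1]
Right side: [T^-2]

The two sides have different dimensions, so the equation is NOT dimensionally consistent.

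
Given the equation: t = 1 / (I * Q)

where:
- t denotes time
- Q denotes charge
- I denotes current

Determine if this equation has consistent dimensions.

No

t (time) has dimensions [T].
Q (charge) has dimensions [I T].
I (current) has dimensions [I].

Left side: [T]
Right side: [I^-2 T^-1]

The two sides have different dimensions, so the equation is NOT dimensionally consistent.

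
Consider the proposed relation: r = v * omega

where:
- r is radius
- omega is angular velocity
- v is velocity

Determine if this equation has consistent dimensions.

No

r (radius) has dimensions [L].
omega (angular velocity) has dimensions [T^-1].
v (velocity) has dimensions [L T^-1].

Left side: [L]
Right side: [L T^-2]

The two sides have different dimensions, so the equation is NOT dimensionally consistent.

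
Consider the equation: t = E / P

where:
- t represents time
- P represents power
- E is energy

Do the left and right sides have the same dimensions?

Yes

t (time) has dimensions [T].
P (power) has dimensions [L^2 M T^-3].
E (energy) has dimensions [L^2 M T^-2].

Left side: [T]
Right side: [T]

Both sides have the same dimensions, so the equation is dimensionally consistent.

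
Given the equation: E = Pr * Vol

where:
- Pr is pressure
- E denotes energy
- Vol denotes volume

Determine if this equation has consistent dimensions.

Yes

Pr (pressure) has dimensions [L^-1 M T^-2].
E (energy) has dimensions [L^2 M T^-2].
Vol (volume) has dimensions [L^3].

Left side: [L^2 M T^-2]
Right side: [L^2 M T^-2]

Both sides have the same dimensions, so the equation is dimensionally consistent.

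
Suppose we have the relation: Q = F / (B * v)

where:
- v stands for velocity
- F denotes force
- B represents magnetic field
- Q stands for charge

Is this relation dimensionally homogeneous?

Yes

v (velocity) has dimensions [L T^-1].
F (force) has dimensions [L M T^-2].
B (magnetic field) has dimensions [I^-1 M T^-2].
Q (charge) has dimensions [I T].

Left side: [I T]
Right side: [I T]

Both sides have the same dimensions, so the equation is dimensionally consistent.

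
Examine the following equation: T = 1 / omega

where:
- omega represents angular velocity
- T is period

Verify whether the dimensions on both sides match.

Yes

omega (angular velocity) has dimensions [T^-1].
T (period) has dimensions [T].

Left side: [T]
Right side: [T]

Both sides have the same dimensions, so the equation is dimensionally consistent.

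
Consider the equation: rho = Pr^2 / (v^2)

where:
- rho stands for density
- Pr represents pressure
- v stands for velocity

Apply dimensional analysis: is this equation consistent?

No

rho (density) has dimensions [L^-3 M].
Pr (pressure) has dimensions [L^-1 M T^-2].
v (velocity) has dimensions [L T^-1].

Left side: [L^-3 M]
Right side: [L^-4 M^2 T^-2]

The two sides have different dimensions, so the equation is NOT dimensionally consistent.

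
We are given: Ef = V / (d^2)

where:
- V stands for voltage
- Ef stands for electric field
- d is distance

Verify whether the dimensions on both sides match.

No

V (voltage) has dimensions [I^-1 L^2 M T^-3].
Ef (electric field) has dimensions [I^-1 L M T^-3].
d (distance) has dimensions [L].

Left side: [I^-1 L M T^-3]
Right side: [I^-1 M T^-3]

The two sides have different dimensions, so the equation is NOT dimensionally consistent.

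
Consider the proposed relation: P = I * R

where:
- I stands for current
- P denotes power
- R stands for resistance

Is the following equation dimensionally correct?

No

I (current) has dimensions [I].
P (power) has dimensions [L^2 M T^-3].
R (resistance) has dimensions [I^-2 L^2 M T^-3].

Left side: [L^2 M T^-3]
Right side: [I^-1 L^2 M T^-3]

The two sides have different dimensions, so the equation is NOT dimensionally consistent.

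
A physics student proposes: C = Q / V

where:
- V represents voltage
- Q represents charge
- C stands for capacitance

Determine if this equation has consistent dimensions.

Yes

V (voltage) has dimensions [I^-1 L^2 M T^-3].
Q (charge) has dimensions [I T].
C (capacitance) has dimensions [I^2 L^-2 M^-1 T^4].

Left side: [I^2 L^-2 M^-1 T^4]
Right side: [I^2 L^-2 M^-1 T^4]

Both sides have the same dimensions, so the equation is dimensionally consistent.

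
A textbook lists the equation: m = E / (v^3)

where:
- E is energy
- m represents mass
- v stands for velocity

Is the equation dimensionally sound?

No

E (energy) has dimensions [L^2 M T^-2].
m (mass) has dimensions [M].
v (velocity) has dimensions [L T^-1].

Left side: [M]
Right side: [L^-1 M T]

The two sides have different dimensions, so the equation is NOT dimensionally consistent.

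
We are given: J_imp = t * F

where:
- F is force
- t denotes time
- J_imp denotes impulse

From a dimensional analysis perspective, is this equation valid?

Yes

F (force) has dimensions [L M T^-2].
t (time) has dimensions [T].
J_imp (impulse) has dimensions [L M T^-1].

Left side: [L M T^-1]
Right side: [L M T^-1]

Both sides have the same dimensions, so the equation is dimensionally consistent.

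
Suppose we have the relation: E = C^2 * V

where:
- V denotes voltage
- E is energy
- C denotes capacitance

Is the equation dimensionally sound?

No

V (voltage) has dimensions [I^-1 L^2 M T^-3].
E (energy) has dimensions [L^2 M T^-2].
C (capacitance) has dimensions [I^2 L^-2 M^-1 T^4].

Left side: [L^2 M T^-2]
Right side: [I^3 L^-2 M^-1 T^5]

The two sides have different dimensions, so the equation is NOT dimensionally consistent.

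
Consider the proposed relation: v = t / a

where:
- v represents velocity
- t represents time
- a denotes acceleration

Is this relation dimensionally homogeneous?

No

v (velocity) has dimensions [L T^-1].
t (time) has dimensions [T].
a (acceleration) has dimensions [L T^-2].

Left side: [L T^-1]
Right side: [L^-1 T^3]

The two sides have different dimensions, so the equation is NOT dimensionally consistent.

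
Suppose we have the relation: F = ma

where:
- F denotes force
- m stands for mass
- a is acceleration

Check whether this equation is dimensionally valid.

Yes

F (force) has dimensions [L M T^-2].
m (mass) has dimensions [M].
a (acceleration) has dimensions [L T^-2].

Left side: [L M T^-2]
Right side: [L M T^-2]

Both sides have the same dimensions, so the equation is dimensionally consistent.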